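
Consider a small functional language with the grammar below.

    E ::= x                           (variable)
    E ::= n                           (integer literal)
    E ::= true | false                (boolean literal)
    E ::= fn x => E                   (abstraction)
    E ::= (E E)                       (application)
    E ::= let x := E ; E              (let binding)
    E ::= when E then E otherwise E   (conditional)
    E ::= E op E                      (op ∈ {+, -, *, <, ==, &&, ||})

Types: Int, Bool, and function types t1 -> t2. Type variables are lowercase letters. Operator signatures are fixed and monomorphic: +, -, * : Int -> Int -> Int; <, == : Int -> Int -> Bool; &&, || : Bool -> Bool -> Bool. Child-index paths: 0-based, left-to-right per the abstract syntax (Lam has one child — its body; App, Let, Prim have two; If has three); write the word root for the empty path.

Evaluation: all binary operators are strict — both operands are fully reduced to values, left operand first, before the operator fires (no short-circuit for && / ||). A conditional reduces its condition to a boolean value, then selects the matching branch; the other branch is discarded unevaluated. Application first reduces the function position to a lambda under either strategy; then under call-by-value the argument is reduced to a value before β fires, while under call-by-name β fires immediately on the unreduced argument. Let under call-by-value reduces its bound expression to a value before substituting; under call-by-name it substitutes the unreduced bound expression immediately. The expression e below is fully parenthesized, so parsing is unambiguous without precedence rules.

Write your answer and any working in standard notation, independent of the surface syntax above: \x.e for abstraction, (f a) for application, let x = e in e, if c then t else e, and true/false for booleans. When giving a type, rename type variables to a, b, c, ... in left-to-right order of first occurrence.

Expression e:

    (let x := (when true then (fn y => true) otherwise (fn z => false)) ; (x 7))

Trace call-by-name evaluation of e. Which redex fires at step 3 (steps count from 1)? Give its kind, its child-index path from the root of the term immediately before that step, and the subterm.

Answer: beta at root : ((\y.true) 7)

Working:
step 0: (let x = (if true then (\y.true) else (\z.false)) in (x 7))
step 1: [let@root] ((if true then (\y.true) else (\z.false)) 7)
step 2: [if@0] ((\y.true) 7)
step 3: [beta@root] true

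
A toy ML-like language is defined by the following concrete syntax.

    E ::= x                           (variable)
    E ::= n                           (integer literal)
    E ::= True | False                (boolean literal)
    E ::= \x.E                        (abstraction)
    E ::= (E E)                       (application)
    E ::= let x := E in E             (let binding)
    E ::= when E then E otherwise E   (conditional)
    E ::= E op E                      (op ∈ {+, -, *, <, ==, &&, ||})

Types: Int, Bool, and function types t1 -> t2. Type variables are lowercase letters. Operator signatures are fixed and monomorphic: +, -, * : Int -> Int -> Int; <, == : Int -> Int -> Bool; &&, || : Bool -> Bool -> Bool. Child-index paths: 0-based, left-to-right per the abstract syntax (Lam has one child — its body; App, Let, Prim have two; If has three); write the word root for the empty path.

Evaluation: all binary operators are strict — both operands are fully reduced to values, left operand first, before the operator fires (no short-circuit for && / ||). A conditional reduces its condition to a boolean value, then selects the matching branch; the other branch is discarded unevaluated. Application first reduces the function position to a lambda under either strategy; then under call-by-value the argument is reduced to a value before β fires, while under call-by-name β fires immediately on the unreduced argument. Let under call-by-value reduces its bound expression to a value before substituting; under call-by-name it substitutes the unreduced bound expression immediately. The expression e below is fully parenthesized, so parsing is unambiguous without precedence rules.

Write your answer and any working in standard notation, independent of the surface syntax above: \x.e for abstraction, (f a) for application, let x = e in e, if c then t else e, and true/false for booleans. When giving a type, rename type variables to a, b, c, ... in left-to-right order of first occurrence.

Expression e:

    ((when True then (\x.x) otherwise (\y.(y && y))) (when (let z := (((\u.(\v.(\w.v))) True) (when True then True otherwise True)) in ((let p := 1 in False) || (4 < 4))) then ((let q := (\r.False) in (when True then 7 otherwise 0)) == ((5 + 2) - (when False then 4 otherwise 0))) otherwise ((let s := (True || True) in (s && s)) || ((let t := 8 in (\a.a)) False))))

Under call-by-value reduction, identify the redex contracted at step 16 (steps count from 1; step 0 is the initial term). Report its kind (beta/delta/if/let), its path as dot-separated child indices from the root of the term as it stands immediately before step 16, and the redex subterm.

Trace:
step 0: ((if true then (\x.x) else (\y.(y && y))) (if (let z = (((\u.(\v.(\w.v))) true) (if true then true else true)) in ((let p = 1 in false) || (4 < 4))) then ((let q = (\r.false) in (if true then 7 else 0)) == ((5 + 2) - (if false then 4 else 0))) else ((let s = (true || true) in (s && s)) || ((let t = 8 in (\a.a)) false))))
step 1: [if@0] ((\x.x) (if (let z = (((\u.(\v.(\w.v))) true) (if true then true else true)) in ((let p = 1 in false) || (4 < 4))) then ((let q = (\r.false) in (if true then 7 else 0)) == ((5 + 2) - (if false then 4 else 0))) else ((let s = (true || true) in (s && s)) || ((let t = 8 in (\a.a)) false))))
step 2: [beta@1.0.0.0] ((\x.x) (if (let z = ((\v.(\w.v)) (if true then true else true)) in ((let p = 1 in false) || (4 < 4))) then ((let q = (\r.false) in (if true then 7 else 0)) == ((5 + 2) - (if false then 4 else 0))) else ((let s = (true || true) in (s && s)) || ((let t = 8 in (\a.a)) false))))
step 3: [if@1.0.0.1] ((\x.x) (if (let z = ((\v.(\w.v)) true) in ((let p = 1 in false) || (4 < 4))) then ((let q = (\r.false) in (if true then 7 else 0)) == ((5 + 2) - (if false then 4 else 0))) else ((let s = (true || true) in (s && s)) || ((let t = 8 in (\a.a)) false))))
step 4: [beta@1.0.0] ((\x.x) (if (let z = (\w.true) in ((let p = 1 in false) || (4 < 4))) then ((let q = (\r.false) in (if true then 7 else 0)) == ((5 + 2) - (if false then 4 else 0))) else ((let s = (true || true) in (s && s)) || ((let t = 8 in (\a.a)) false))))
step 5: [let@1.0] ((\x.x) (if ((let p = 1 in false) || (4 < 4)) then ((let q = (\r.false) in (if true then 7 else 0)) == ((5 + 2) - (if false then 4 else 0))) else ((let s = (true || true) in (s && s)) || ((let t = 8 in (\a.a)) false))))
step 6: [let@1.0.0] ((\x.x) (if (false || (4 < 4)) then ((let q = (\r.false) in (if true then 7 else 0)) == ((5 + 2) - (if false then 4 else 0))) else ((let s = (true || true) in (s && s)) || ((let t = 8 in (\a.a)) false))))
step 7: [delta@1.0.1] ((\x.x) (if (false || false) then ((let q = (\r.false) in (if true then 7 else 0)) == ((5 + 2) - (if false then 4 else 0))) else ((let s = (true || true) in (s && s)) || ((let t = 8 in (\a.a)) false))))
step 8: [delta@1.0] ((\x.x) (if false then ((let q = (\r.false) in (if true then 7 else 0)) == ((5 + 2) - (if false then 4 else 0))) else ((let s = (true || true) in (s && s)) || ((let t = 8 in (\a.a)) false))))
step 9: [if@1] ((\x.x) ((let s = (true || true) in (s && s)) || ((let t = 8 in (\a.a)) false)))
step 10: [delta@1.0.0] ((\x.x) ((let s = true in (s && s)) || ((let t = 8 in (\a.a)) false)))
step 11: [let@1.0] ((\x.x) ((true && true) || ((let t = 8 in (\a.a)) false)))
step 12: [delta@1.0] ((\x.x) (true || ((let t = 8 in (\a.a)) false)))
step 13: [let@1.1.0] ((\x.x) (true || ((\a.a) false)))
step 14: [beta@1.1] ((\x.x) (true || false))
step 15: [delta@1] ((\x.x) true)
step 16: [beta@root] true

Answer: beta at root : ((\x.x) true)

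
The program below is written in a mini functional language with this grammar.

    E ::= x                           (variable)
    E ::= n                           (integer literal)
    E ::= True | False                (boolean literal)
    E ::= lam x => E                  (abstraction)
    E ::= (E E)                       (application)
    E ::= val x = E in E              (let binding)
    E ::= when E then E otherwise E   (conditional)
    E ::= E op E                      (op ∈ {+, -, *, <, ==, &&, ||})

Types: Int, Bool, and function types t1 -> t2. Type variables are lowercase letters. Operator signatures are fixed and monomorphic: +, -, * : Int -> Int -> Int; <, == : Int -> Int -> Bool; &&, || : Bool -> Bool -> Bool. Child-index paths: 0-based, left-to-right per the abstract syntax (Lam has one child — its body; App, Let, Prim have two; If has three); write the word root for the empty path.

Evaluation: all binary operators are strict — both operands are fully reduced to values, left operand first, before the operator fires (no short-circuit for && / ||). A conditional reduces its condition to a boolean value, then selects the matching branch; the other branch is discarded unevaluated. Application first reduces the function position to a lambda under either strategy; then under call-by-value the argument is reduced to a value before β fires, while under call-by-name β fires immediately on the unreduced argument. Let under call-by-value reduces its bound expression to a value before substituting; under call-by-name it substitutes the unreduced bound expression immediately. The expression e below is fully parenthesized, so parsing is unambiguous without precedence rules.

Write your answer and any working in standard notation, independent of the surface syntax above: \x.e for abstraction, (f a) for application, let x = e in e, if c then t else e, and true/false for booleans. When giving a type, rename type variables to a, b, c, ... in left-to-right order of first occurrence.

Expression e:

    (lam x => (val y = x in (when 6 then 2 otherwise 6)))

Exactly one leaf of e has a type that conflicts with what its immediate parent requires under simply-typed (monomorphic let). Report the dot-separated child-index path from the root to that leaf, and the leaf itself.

Answer: 0.1.0 : 6

Derivation:
x : a
let y : a
  unify Int ~ Bool
  FAIL: mismatch Int ~ Bool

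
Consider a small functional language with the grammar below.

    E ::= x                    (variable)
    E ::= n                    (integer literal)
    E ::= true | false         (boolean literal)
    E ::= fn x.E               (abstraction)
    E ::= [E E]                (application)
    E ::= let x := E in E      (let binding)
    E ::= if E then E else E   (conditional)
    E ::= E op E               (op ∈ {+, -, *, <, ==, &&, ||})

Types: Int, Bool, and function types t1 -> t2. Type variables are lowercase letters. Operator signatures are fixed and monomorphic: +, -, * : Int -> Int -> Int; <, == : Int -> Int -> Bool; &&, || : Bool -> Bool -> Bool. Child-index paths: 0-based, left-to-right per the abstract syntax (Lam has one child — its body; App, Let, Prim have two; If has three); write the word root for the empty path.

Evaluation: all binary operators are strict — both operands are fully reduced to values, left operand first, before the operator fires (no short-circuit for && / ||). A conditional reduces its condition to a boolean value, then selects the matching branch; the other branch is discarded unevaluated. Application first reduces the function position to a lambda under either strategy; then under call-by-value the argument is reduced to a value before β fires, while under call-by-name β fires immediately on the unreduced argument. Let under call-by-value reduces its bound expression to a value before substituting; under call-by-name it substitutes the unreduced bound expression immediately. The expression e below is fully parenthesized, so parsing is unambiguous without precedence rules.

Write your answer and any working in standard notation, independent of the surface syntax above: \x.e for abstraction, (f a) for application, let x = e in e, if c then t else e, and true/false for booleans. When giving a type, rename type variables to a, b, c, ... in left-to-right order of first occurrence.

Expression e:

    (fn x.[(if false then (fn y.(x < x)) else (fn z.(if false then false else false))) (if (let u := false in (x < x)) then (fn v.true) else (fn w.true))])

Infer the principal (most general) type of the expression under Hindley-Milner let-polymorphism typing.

Answer: Int -> Bool

Derivation:
  unify Bool ~ Bool
x : a
  unify a ~ Int
x : Int
  unify Int ~ Int
\y._ : b -> Bool
  unify Bool ~ Bool
  unify Bool ~ Bool
\z._ : c -> Bool
  unify b -> Bool ~ c -> Bool
  unify b ~ c
  unify Bool ~ Bool
let u : Bool
x : Int
  unify Int ~ Int
x : Int
  unify Int ~ Int
  unify Bool ~ Bool
\v._ : d -> Bool
\w._ : e -> Bool
  unify d -> Bool ~ e -> Bool
  unify d ~ e
  unify Bool ~ Bool
  unify c -> Bool ~ (e -> Bool) -> f
  unify c ~ e -> Bool
  unify Bool ~ f
_ _ : Bool
\x._ : Int -> Bool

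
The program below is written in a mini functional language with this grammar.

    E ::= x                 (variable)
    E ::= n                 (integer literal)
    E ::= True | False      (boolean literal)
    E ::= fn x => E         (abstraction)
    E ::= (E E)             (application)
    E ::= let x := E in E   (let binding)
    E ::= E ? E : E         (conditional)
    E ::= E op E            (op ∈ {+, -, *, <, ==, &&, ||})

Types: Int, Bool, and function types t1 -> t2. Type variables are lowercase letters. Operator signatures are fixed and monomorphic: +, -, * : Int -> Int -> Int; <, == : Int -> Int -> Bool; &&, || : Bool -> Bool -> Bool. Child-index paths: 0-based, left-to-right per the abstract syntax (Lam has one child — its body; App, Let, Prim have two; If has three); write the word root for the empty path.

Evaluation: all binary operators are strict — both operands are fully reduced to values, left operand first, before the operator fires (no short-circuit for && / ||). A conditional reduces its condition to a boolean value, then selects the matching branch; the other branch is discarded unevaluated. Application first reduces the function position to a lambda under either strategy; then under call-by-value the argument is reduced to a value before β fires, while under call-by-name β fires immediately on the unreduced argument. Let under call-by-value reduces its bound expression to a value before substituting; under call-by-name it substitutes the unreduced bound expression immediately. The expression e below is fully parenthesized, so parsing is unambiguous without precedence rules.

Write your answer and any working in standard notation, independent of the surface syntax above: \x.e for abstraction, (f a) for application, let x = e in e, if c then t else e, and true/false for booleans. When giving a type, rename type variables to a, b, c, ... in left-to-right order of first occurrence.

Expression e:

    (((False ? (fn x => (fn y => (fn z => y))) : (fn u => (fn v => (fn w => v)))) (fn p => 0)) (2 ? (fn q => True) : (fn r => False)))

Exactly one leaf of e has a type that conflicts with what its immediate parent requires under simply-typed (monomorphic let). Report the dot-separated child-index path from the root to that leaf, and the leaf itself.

Answer: 1.0 : 2

Derivation:
  unify Bool ~ Bool
y : b
\z._ : c -> b
\y._ : b -> c -> b
\x._ : a -> b -> c -> b
v : e
\w._ : f -> e
\v._ : e -> f -> e
\u._ : d -> e -> f -> e
  unify a -> b -> c -> b ~ d -> e -> f -> e
  unify a ~ d
  unify b -> c -> b ~ e -> f -> e
  unify b ~ e
  unify c -> e ~ f -> e
  unify c ~ f
  unify e ~ e
\p._ : g -> Int
  unify d -> e -> f -> e ~ (g -> Int) -> h
  unify d ~ g -> Int
  unify e -> f -> e ~ h
_ _ : e -> f -> e
  unify Int ~ Bool
  FAIL: mismatch Int ~ Bool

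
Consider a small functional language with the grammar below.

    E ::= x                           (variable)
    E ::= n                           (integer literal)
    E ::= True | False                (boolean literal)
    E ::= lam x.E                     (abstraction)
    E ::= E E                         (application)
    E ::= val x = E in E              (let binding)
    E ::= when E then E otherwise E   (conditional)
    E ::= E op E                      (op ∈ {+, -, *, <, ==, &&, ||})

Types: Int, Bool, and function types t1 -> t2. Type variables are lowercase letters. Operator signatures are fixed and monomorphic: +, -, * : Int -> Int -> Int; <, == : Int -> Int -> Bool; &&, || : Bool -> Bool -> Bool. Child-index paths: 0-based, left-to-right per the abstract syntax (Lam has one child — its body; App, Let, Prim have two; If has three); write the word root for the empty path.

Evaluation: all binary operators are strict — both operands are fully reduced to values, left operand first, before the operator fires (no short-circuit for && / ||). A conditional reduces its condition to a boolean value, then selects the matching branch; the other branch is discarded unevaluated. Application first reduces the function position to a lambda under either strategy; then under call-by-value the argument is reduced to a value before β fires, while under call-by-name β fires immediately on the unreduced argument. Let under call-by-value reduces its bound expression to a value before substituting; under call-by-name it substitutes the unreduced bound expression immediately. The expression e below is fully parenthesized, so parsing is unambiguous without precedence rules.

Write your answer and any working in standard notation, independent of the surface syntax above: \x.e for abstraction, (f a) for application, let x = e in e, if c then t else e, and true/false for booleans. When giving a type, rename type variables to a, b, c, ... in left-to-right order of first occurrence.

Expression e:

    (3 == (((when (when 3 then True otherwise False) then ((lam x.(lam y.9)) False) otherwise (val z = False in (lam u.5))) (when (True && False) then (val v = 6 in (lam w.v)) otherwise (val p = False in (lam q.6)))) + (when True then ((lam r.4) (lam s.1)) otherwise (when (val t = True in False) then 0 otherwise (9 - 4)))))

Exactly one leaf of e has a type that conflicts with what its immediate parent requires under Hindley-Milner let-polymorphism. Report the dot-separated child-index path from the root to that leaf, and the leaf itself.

Trace:
  unify Int ~ Int
  unify Int ~ Bool
  FAIL: mismatch Int ~ Bool

Answer: 1.0.0.0.0 : 3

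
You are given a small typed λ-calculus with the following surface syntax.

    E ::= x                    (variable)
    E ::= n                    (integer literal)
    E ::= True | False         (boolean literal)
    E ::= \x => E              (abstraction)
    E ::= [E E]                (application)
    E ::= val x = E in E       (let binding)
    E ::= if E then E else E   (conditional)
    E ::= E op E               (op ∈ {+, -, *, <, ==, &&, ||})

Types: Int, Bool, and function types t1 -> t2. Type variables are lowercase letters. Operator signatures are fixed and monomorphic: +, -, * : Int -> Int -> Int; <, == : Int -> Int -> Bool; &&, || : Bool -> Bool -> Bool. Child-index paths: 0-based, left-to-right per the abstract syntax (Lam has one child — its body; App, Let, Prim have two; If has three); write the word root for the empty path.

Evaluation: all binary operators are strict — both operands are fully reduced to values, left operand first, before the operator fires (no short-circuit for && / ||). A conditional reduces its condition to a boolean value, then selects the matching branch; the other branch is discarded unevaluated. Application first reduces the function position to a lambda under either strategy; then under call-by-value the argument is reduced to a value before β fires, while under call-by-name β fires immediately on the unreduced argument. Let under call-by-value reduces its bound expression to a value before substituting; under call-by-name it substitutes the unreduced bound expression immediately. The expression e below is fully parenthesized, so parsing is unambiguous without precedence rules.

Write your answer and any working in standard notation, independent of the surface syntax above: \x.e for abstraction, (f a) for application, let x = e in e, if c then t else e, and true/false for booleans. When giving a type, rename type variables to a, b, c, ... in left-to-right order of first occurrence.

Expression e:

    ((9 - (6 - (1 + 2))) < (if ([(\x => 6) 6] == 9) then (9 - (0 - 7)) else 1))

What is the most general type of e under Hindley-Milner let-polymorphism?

Answer: Bool

Derivation:
  unify Int ~ Int
  unify Int ~ Int
  unify Int ~ Int
  unify Int ~ Int
  unify Int ~ Int
  unify Int ~ Int
  unify Int ~ Int
\x._ : a -> Int
  unify a -> Int ~ Int -> b
  unify a ~ Int
  unify Int ~ b
_ _ : Int
  unify Int ~ Int
  unify Int ~ Int
  unify Bool ~ Bool
  unify Int ~ Int
  unify Int ~ Int
  unify Int ~ Int
  unify Int ~ Int
  unify Int ~ Int
  unify Int ~ Int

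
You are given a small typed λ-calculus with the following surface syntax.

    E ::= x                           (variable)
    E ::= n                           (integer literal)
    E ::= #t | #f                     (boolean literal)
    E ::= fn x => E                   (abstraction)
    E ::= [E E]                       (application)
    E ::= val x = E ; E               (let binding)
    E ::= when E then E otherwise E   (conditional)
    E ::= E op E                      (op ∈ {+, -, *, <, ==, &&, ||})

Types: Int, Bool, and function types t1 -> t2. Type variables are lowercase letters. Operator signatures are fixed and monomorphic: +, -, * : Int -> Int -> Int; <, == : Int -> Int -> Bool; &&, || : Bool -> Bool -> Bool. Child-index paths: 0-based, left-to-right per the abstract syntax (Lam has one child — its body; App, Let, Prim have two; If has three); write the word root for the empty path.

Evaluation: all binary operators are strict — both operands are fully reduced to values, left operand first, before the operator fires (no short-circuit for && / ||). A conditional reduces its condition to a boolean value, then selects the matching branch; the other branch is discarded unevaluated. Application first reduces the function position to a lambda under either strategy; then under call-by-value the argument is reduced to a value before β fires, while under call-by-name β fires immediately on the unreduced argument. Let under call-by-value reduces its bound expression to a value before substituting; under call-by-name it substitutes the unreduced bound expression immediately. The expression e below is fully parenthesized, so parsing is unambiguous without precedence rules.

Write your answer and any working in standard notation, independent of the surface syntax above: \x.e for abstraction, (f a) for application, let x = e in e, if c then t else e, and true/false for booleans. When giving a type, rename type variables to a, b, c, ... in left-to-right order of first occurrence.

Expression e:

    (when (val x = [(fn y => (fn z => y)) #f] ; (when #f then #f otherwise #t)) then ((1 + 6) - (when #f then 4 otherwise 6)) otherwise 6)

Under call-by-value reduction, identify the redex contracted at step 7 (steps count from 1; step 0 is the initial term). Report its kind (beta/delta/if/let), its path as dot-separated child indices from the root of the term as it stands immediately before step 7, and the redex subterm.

Answer: delta at root : (7 - 6)

Working:
step 0: (if (let x = ((\y.(\z.y)) false) in (if false then false else true)) then ((1 + 6) - (if false then 4 else 6)) else 6)
step 1: [beta@0.0] (if (let x = (\z.false) in (if false then false else true)) then ((1 + 6) - (if false then 4 else 6)) else 6)
step 2: [let@0] (if (if false then false else true) then ((1 + 6) - (if false then 4 else 6)) else 6)
step 3: [if@0] (if true then ((1 + 6) - (if false then 4 else 6)) else 6)
step 4: [if@root] ((1 + 6) - (if false then 4 else 6))
step 5: [delta@0] (7 - (if false then 4 else 6))
step 6: [if@1] (7 - 6)
step 7: [delta@root] 1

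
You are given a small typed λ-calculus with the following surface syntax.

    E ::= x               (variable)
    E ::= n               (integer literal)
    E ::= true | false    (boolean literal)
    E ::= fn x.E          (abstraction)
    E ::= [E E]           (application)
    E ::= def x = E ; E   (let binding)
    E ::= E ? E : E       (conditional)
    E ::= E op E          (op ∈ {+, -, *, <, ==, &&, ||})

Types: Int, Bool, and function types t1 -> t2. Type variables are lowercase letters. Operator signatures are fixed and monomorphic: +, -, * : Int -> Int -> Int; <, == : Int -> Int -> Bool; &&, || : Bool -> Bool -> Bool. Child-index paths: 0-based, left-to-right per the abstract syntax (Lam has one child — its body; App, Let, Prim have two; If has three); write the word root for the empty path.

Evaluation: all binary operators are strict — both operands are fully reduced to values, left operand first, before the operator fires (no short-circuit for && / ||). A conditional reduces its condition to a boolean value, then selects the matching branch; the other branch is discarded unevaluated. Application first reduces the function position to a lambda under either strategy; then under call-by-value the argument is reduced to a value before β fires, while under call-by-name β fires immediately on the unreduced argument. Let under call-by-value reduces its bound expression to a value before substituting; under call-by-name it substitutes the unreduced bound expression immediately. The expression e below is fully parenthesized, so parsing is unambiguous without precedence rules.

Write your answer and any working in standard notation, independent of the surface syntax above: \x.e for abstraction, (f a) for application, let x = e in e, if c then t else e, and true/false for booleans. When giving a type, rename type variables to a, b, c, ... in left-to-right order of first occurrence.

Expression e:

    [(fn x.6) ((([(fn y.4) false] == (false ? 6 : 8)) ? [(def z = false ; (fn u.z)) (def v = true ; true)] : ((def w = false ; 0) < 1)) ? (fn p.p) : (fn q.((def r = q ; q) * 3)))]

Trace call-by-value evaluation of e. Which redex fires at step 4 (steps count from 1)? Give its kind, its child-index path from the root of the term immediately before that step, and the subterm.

Answer: if at 1.0 : (if false then ((let z = false in (\u.z)) (let v = true in true)) else ((let w = false in 0) < 1))

Trace:
step 0: ((\x.6) (if (if (((\y.4) false) == (if false then 6 else 8)) then ((let z = false in (\u.z)) (let v = true in true)) else ((let w = false in 0) < 1)) then (\p.p) else (\q.((let r = q in q) * 3))))
step 1: [beta@1.0.0.0] ((\x.6) (if (if (4 == (if false then 6 else 8)) then ((let z = false in (\u.z)) (let v = true in true)) else ((let w = false in 0) < 1)) then (\p.p) else (\q.((let r = q in q) * 3))))
step 2: [if@1.0.0.1] ((\x.6) (if (if (4 == 8) then ((let z = false in (\u.z)) (let v = true in true)) else ((let w = false in 0) < 1)) then (\p.p) else (\q.((let r = q in q) * 3))))
step 3: [delta@1.0.0] ((\x.6) (if (if false then ((let z = false in (\u.z)) (let v = true in true)) else ((let w = false in 0) < 1)) then (\p.p) else (\q.((let r = q in q) * 3))))
step 4: [if@1.0] ((\x.6) (if ((let w = false in 0) < 1) then (\p.p) else (\q.((let r = q in q) * 3))))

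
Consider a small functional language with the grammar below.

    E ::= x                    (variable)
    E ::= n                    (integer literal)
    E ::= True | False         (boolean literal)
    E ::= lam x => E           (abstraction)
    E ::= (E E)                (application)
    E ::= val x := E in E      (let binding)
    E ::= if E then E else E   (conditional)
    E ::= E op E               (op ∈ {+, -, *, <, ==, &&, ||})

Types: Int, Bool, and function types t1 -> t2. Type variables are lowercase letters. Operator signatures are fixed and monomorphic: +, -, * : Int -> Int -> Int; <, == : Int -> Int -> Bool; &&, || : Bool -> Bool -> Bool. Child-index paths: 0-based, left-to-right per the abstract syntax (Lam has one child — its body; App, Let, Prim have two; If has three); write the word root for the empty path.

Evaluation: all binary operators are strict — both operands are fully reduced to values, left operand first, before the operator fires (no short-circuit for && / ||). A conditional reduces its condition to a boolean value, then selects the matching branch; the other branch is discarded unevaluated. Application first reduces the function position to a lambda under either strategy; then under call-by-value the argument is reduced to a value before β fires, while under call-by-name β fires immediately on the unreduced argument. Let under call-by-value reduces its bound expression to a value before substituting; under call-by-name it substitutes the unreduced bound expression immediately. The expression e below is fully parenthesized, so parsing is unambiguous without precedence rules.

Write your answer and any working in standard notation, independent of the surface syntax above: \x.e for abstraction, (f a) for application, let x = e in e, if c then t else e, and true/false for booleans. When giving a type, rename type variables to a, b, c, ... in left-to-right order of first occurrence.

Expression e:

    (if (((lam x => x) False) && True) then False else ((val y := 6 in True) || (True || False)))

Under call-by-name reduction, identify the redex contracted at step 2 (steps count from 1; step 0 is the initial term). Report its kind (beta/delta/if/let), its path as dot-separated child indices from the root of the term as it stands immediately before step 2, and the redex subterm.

Working:
step 0: (if (((\x.x) false) && true) then false else ((let y = 6 in true) || (true || false)))
step 1: [beta@0.0] (if (false && true) then false else ((let y = 6 in true) || (true || false)))
step 2: [delta@0] (if false then false else ((let y = 6 in true) || (true || false)))

Answer: delta at 0 : (false && true)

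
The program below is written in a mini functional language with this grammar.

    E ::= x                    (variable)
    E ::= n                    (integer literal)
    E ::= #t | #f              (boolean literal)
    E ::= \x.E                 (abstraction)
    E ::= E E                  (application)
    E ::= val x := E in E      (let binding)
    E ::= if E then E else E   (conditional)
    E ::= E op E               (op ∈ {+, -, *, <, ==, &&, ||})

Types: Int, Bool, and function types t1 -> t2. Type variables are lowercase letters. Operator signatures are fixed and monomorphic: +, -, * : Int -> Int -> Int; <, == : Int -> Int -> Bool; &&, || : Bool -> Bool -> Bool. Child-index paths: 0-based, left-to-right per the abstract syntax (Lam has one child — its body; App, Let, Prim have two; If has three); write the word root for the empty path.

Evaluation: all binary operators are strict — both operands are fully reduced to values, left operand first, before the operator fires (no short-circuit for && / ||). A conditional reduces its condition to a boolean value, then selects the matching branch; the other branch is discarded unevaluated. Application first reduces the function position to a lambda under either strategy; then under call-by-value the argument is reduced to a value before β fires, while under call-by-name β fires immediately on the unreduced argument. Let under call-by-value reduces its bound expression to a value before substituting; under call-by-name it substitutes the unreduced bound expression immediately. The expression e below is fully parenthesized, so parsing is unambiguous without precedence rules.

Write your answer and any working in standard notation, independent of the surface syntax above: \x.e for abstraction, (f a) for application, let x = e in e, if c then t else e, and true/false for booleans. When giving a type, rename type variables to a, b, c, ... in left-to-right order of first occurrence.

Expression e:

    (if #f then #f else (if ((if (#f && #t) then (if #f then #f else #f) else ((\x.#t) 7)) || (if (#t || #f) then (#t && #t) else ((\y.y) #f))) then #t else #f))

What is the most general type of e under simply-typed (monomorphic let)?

Answer: Bool

Derivation:
  unify Bool ~ Bool
  unify Bool ~ Bool
  unify Bool ~ Bool
  unify Bool ~ Bool
  unify Bool ~ Bool
  unify Bool ~ Bool
\x._ : a -> Bool
  unify a -> Bool ~ Int -> b
  unify a ~ Int
  unify Bool ~ b
_ _ : Bool
  unify Bool ~ Bool
  unify Bool ~ Bool
  unify Bool ~ Bool
  unify Bool ~ Bool
  unify Bool ~ Bool
  unify Bool ~ Bool
  unify Bool ~ Bool
y : c
\y._ : c -> c
  unify c -> c ~ Bool -> d
  unify c ~ Bool
  unify Bool ~ d
_ _ : Bool
  unify Bool ~ Bool
  unify Bool ~ Bool
  unify Bool ~ Bool
  unify Bool ~ Bool
  unify Bool ~ Bool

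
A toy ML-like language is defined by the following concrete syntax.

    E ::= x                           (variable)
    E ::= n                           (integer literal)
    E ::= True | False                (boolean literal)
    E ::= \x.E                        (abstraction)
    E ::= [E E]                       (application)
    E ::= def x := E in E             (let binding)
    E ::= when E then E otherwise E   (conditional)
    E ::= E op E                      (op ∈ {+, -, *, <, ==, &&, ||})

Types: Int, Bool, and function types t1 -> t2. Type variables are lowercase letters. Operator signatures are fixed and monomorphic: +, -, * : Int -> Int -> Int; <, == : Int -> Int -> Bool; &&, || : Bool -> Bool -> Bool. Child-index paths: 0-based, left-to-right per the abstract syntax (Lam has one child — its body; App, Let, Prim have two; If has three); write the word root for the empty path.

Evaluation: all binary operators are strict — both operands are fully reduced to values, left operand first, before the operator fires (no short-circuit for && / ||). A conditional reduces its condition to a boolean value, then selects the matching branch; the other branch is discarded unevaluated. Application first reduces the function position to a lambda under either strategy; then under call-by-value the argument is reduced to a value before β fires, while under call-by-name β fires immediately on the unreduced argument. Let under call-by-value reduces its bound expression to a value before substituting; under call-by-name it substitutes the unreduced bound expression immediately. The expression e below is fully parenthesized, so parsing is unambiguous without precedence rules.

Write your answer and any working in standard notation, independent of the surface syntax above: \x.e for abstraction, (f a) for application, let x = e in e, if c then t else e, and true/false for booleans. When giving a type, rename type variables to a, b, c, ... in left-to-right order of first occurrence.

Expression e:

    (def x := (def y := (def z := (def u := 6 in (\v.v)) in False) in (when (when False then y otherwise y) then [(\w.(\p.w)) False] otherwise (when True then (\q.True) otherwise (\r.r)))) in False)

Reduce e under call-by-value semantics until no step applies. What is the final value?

Trace:
step 0: (let x = (let y = (let z = (let u = 6 in (\v.v)) in false) in (if (if false then y else y) then ((\w.(\p.w)) false) else (if true then (\q.true) else (\r.r)))) in false)
step 1: [let@0.0.0] (let x = (let y = (let z = (\v.v) in false) in (if (if false then y else y) then ((\w.(\p.w)) false) else (if true then (\q.true) else (\r.r)))) in false)
step 2: [let@0.0] (let x = (let y = false in (if (if false then y else y) then ((\w.(\p.w)) false) else (if true then (\q.true) else (\r.r)))) in false)
step 3: [let@0] (let x = (if (if false then false else false) then ((\w.(\p.w)) false) else (if true then (\q.true) else (\r.r))) in false)
step 4: [if@0.0] (let x = (if false then ((\w.(\p.w)) false) else (if true then (\q.true) else (\r.r))) in false)
step 5: [if@0] (let x = (if true then (\q.true) else (\r.r)) in false)
step 6: [if@0] (let x = (\q.true) in false)
step 7: [let@root] false

Answer: false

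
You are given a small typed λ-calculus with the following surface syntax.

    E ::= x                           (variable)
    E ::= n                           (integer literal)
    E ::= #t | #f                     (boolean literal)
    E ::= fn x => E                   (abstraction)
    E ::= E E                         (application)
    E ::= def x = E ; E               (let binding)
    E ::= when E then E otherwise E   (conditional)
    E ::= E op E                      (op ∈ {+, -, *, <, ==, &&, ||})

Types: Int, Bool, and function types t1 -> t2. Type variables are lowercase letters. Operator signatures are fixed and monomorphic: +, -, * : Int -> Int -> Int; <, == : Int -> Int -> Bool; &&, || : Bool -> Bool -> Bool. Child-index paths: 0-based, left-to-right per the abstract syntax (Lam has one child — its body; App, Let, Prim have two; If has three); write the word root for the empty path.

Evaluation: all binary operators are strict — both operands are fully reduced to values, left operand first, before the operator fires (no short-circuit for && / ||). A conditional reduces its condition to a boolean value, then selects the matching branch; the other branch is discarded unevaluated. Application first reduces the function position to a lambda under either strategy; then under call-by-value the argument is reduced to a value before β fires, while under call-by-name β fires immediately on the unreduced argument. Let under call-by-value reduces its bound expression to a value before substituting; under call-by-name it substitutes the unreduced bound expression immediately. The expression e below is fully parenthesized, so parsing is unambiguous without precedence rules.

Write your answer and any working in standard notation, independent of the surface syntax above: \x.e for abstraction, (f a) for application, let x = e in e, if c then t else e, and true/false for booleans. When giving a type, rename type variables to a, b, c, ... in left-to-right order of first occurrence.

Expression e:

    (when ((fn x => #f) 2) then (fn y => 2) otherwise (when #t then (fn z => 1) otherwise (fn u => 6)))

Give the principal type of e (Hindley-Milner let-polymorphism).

Trace:
\x._ : a -> Bool
  unify a -> Bool ~ Int -> b
  unify a ~ Int
  unify Bool ~ b
_ _ : Bool
  unify Bool ~ Bool
\y._ : c -> Int
  unify Bool ~ Bool
\z._ : d -> Int
\u._ : e -> Int
  unify d -> Int ~ e -> Int
  unify d ~ e
  unify Int ~ Int
  unify c -> Int ~ e -> Int
  unify c ~ e
  unify Int ~ Int

Answer: a -> Int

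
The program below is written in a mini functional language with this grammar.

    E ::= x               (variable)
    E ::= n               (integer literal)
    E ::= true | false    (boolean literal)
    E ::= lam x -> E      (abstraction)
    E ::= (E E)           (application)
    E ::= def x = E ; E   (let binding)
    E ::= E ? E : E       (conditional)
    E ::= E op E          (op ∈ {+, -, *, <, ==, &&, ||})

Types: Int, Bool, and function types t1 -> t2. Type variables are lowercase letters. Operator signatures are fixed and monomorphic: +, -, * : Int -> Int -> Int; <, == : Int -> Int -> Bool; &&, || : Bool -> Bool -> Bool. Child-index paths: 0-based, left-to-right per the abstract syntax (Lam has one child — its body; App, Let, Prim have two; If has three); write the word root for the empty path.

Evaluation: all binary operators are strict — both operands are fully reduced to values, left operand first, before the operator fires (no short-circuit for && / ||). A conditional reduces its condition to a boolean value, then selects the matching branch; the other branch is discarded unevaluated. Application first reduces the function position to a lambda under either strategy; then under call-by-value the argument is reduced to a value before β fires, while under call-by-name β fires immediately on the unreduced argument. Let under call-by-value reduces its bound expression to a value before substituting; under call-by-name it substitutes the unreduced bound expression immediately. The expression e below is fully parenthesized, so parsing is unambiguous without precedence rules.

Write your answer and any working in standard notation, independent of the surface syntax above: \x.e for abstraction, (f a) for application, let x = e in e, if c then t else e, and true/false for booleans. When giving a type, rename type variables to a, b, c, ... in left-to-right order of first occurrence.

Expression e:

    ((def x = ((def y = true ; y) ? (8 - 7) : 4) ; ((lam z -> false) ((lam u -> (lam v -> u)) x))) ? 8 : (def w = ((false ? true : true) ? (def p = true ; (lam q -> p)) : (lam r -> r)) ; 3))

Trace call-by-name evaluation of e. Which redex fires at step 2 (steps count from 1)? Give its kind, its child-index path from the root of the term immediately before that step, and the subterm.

Answer: beta at 0 : ((\z.false) ((\u.(\v.u)) (if (let y = true in y) then (8 - 7) else 4)))

Trace:
step 0: (if (let x = (if (let y = true in y) then (8 - 7) else 4) in ((\z.false) ((\u.(\v.u)) x))) then 8 else (let w = (if (if false then true else true) then (let p = true in (\q.p)) else (\r.r)) in 3))
step 1: [let@0] (if ((\z.false) ((\u.(\v.u)) (if (let y = true in y) then (8 - 7) else 4))) then 8 else (let w = (if (if false then true else true) then (let p = true in (\q.p)) else (\r.r)) in 3))
step 2: [beta@0] (if false then 8 else (let w = (if (if false then true else true) then (let p = true in (\q.p)) else (\r.r)) in 3))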